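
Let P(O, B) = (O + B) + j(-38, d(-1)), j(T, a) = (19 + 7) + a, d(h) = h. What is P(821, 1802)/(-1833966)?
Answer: -1324/916983 ≈ -0.0014439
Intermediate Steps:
j(T, a) = 26 + a
P(O, B) = 25 + B + O (P(O, B) = (O + B) + (26 - 1) = (B + O) + 25 = 25 + B + O)
P(821, 1802)/(-1833966) = (25 + 1802 + 821)/(-1833966) = 2648*(-1/1833966) = -1324/916983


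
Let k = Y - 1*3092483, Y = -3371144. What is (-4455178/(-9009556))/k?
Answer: -2227589/29117204709806 ≈ -7.6504e-8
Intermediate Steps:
k = -6463627 (k = -3371144 - 1*3092483 = -3371144 - 3092483 = -6463627)
(-4455178/(-9009556))/k = -4455178/(-9009556)/(-6463627) = -4455178*(-1/9009556)*(-1/6463627) = (2227589/4504778)*(-1/6463627) = -2227589/29117204709806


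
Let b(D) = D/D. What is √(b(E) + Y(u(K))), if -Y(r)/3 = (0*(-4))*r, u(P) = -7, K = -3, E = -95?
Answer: 1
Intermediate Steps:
b(D) = 1
Y(r) = 0 (Y(r) = -3*0*(-4)*r = -0*r = -3*0 = 0)
√(b(E) + Y(u(K))) = √(1 + 0) = √1 = 1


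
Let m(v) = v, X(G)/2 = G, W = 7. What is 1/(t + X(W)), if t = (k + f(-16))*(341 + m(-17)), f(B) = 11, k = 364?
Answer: 1/121514 ≈ 8.2295e-6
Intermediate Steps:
X(G) = 2*G
t = 121500 (t = (364 + 11)*(341 - 17) = 375*324 = 121500)
1/(t + X(W)) = 1/(121500 + 2*7) = 1/(121500 + 14) = 1/121514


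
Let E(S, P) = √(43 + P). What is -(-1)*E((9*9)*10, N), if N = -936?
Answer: I*√893 ≈ 29.883*I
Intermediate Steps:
-(-1)*E((9*9)*10, N) = -(-1)*√(43 - 936) = -(-1)*√(-893) = -(-1)*I*√893 = I*√893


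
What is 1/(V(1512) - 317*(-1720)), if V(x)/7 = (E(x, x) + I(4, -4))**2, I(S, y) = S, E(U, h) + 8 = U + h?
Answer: 1/64388040 ≈ 1.5531e-8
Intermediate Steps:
E(U, h) = -8 + U + h (E(U, h) = -8 + (U + h) = -8 + U + h)
V(x) = 7*(-4 + 2*x)**2 (V(x) = 7*((-8 + x + x) + 4)**2 = 7*((-8 + 2*x) + 4)**2 = 7*(-4 + 2*x)**2)
1/(V(1512) - 317*(-1720)) = 1/(28*(-2 + 1512)**2 - 317*(-1720)) = 1/(28*1510**2 + 545240) = 1/(28*2280100 + 545240) = 1/(63842800 + 545240) = 1/64388040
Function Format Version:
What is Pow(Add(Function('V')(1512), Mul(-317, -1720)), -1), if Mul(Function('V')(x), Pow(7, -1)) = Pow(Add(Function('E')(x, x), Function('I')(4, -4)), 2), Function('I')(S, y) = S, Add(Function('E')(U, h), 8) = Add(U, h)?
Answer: Rational(1, 64388040) ≈ 1.5531e-8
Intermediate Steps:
Function('E')(U, h) = Add(-8, U, h) (Function('E')(U, h) = Add(-8, Add(U, h)) = Add(-8, U, h))
Function('V')(x) = Mul(7, Pow(Add(-4, Mul(2, x)), 2)) (Function('V')(x) = Mul(7, Pow(Add(Add(-8, x, x), 4), 2)) = Mul(7, Pow(Add(Add(-8, Mul(2, x)), 4), 2)) = Mul(7, Pow(Add(-4, Mul(2, x)), 2)))
Pow(Add(Function('V')(1512), Mul(-317, -1720)), -1) = Pow(Add(Mul(28, Pow(Add(-2, 1512), 2)), Mul(-317, -1720)), -1) = Pow(Add(Mul(28, Pow(1510, 2)), 545240), -1) = Pow(Add(Mul(28, 2280100), 545240), -1) = Pow(Add(63842800, 545240), -1) = Pow(64388040, -1) = Rational(1, 64388040)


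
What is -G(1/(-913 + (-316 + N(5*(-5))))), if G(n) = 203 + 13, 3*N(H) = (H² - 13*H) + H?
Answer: -216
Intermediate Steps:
N(H) = -4*H + H²/3 (N(H) = ((H² - 13*H) + H)/3 = (H² - 12*H)/3 = -4*H + H²/3)
G(n) = 216
-G(1/(-913 + (-316 + N(5*(-5))))) = -1*216 = -216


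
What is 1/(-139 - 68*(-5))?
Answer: 1/201 ≈ 0.0049751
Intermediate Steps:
1/(-139 - 68*(-5)) = 1/(-139 + 340) = 1/201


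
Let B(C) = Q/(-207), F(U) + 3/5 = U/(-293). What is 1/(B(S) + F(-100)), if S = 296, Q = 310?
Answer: -303255/532603 ≈ -0.56938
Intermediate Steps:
F(U) = -⅗ - U/293 (F(U) = -⅗ + U/(-293) = -⅗ + U*(-1/293) = -⅗ - U/293)
B(C) = -310/207 (B(C) = 310/(-207) = 310*(-1/207) = -310/207)
1/(B(S) + F(-100)) = 1/(-310/207 + (-⅗ - 1/293*(-100))) = 1/(-310/207 + (-⅗ + 100/293)) = 1/(-310/207 - 379/1465) = 1/(-532603/303255) = -303255/532603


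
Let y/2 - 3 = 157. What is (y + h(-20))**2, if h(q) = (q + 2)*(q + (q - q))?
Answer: 462400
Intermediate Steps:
y = 320 (y = 6 + 2*157 = 6 + 314 = 320)
h(q) = q*(2 + q) (h(q) = (2 + q)*(q + 0) = (2 + q)*q = q*(2 + q))
(y + h(-20))**2 = (320 - 20*(2 - 20))**2 = (320 - 20*(-18))**2 = (320 + 360)**2 = 680**2 = 462400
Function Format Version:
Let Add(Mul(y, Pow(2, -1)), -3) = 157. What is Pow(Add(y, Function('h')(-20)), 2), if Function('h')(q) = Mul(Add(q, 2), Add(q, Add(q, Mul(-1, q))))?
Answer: 462400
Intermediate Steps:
y = 320 (y = Add(6, Mul(2, 157)) = Add(6, 314) = 320)
Function('h')(q) = Mul(q, Add(2, q)) (Function('h')(q) = Mul(Add(2, q), Add(q, 0)) = Mul(Add(2, q), q) = Mul(q, Add(2, q)))
Pow(Add(y, Function('h')(-20)), 2) = Pow(Add(320, Mul(-20, Add(2, -20))), 2) = Pow(Add(320, Mul(-20, -18)), 2) = Pow(Add(320, 360), 2) = Pow(680, 2) = 462400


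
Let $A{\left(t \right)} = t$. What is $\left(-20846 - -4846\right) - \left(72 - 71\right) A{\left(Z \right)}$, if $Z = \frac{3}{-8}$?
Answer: $- \frac{127997}{8} \approx -16000.0$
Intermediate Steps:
$Z = - \frac{3}{8}$ ($Z = 3 \left(- \frac{1}{8}\right) = - \frac{3}{8} \approx -0.375$)
$\left(-20846 - -4846\right) - \left(72 - 71\right) A{\left(Z \right)} = \left(-20846 - -4846\right) - \left(72 - 71\right) \left(- \frac{3}{8}\right) = \left(-20846 + 4846\right) - 1 \left(- \frac{3}{8}\right) = -16000 - - \frac{3}{8} = -16000 + \frac{3}{8} = - \frac{127997}{8}$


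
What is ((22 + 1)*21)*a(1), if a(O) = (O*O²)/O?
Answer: 483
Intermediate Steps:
a(O) = O² (a(O) = O³/O = O²)
((22 + 1)*21)*a(1) = ((22 + 1)*21)*1² = (23*21)*1 = 483*1 = 483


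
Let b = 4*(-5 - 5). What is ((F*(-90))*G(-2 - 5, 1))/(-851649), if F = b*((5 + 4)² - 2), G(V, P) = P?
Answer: -94800/283883 ≈ -0.33394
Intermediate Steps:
b = -40 (b = 4*(-10) = -40)
F = -3160 (F = -40*((5 + 4)² - 2) = -40*(9² - 2) = -40*(81 - 2) = -40*79 = -3160)
((F*(-90))*G(-2 - 5, 1))/(-851649) = (-3160*(-90)*1)/(-851649) = (284400*1)*(-1/851649) = 284400*(-1/851649) = -94800/283883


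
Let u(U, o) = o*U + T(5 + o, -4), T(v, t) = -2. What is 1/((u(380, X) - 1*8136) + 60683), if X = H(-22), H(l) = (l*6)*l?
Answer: 1/1156065 ≈ 8.6500e-7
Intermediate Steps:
H(l) = 6*l² (H(l) = (6*l)*l = 6*l²)
X = 2904 (X = 6*(-22)² = 6*484 = 2904)
u(U, o) = -2 + U*o (u(U, o) = o*U - 2 = U*o - 2 = -2 + U*o)
1/((u(380, X) - 1*8136) + 60683) = 1/(((-2 + 380*2904) - 1*8136) + 60683) = 1/(((-2 + 1103520) - 8136) + 60683) = 1/((1103518 - 8136) + 60683) = 1/(1095382 + 60683) = 1/1156065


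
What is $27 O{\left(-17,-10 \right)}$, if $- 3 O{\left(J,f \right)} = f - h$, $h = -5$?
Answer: $45$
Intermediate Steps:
$O{\left(J,f \right)} = - \frac{5}{3} - \frac{f}{3}$ ($O{\left(J,f \right)} = - \frac{f - -5}{3} = - \frac{f + 5}{3} = - \frac{5 + f}{3} = - \frac{5}{3} - \frac{f}{3}$)
$27 O{\left(-17,-10 \right)} = 27 \left(- \frac{5}{3} - - \frac{10}{3}\right) = 27 \left(- \frac{5}{3} + \frac{10}{3}\right) = 27 \cdot \frac{5}{3} = 45$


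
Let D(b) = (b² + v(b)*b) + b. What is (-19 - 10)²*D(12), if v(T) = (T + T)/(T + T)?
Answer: 141288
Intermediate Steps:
v(T) = 1 (v(T) = (2*T)/((2*T)) = (2*T)*(1/(2*T)) = 1)
D(b) = b² + 2*b (D(b) = (b² + 1*b) + b = (b² + b) + b = (b + b²) + b = b² + 2*b)
(-19 - 10)²*D(12) = (-19 - 10)²*(12*(2 + 12)) = (-29)²*(12*14) = 841*168 = 141288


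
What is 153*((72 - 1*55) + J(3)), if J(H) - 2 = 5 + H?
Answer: 4131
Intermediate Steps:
J(H) = 7 + H (J(H) = 2 + (5 + H) = 7 + H)
153*((72 - 1*55) + J(3)) = 153*((72 - 1*55) + (7 + 3)) = 153*((72 - 55) + 10) = 153*(17 + 10) = 153*27 = 4131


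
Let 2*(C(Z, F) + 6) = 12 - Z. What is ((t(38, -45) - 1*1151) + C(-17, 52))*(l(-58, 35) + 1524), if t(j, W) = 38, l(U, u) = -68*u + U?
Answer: 1009513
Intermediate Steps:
l(U, u) = U - 68*u
C(Z, F) = -Z/2 (C(Z, F) = -6 + (12 - Z)/2 = -6 + (6 - Z/2) = -Z/2)
((t(38, -45) - 1*1151) + C(-17, 52))*(l(-58, 35) + 1524) = ((38 - 1*1151) - ½*(-17))*((-58 - 68*35) + 1524) = ((38 - 1151) + 17/2)*((-58 - 2380) + 1524) = (-1113 + 17/2)*(-2438 + 1524) = -2209/2*(-914) = 1009513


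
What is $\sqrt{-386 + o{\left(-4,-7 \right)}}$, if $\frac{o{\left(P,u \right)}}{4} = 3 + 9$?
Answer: $13 i \sqrt{2} \approx 18.385 i$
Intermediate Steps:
$o{\left(P,u \right)} = 48$ ($o{\left(P,u \right)} = 4 \left(3 + 9\right) = 4 \cdot 12 = 48$)
$\sqrt{-386 + o{\left(-4,-7 \right)}} = \sqrt{-386 + 48} = \sqrt{-338} = 13 i \sqrt{2}$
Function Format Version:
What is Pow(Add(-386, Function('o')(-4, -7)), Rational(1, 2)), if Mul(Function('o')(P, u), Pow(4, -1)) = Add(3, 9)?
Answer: Mul(13, I, Pow(2, Rational(1, 2))) ≈ Mul(18.385, I)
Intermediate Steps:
Function('o')(P, u) = 48 (Function('o')(P, u) = Mul(4, Add(3, 9)) = Mul(4, 12) = 48)
Pow(Add(-386, Function('o')(-4, -7)), Rational(1, 2)) = Pow(Add(-386, 48), Rational(1, 2)) = Pow(-338, Rational(1, 2)) = Mul(13, I, Pow(2, Rational(1, 2)))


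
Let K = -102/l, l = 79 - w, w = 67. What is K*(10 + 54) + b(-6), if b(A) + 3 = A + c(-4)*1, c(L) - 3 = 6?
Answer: -544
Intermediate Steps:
c(L) = 9 (c(L) = 3 + 6 = 9)
l = 12 (l = 79 - 1*67 = 79 - 67 = 12)
b(A) = 6 + A (b(A) = -3 + (A + 9*1) = -3 + (A + 9) = -3 + (9 + A) = 6 + A)
K = -17/2 (K = -102/12 = -102*1/12 = -17/2 ≈ -8.5000)
K*(10 + 54) + b(-6) = -17*(10 + 54)/2 + (6 - 6) = -17/2*64 + 0 = -544 + 0 = -544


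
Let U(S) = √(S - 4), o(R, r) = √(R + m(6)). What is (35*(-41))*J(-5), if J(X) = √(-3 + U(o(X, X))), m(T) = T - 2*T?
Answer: -1435*√(-3 + √(-4 + I*√11)) ≈ -943.53 - 2340.0*I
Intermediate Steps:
m(T) = -T
o(R, r) = √(-6 + R) (o(R, r) = √(R - 1*6) = √(R - 6) = √(-6 + R))
U(S) = √(-4 + S)
J(X) = √(-3 + √(-4 + √(-6 + X)))
(35*(-41))*J(-5) = (35*(-41))*√(-3 + √(-4 + √(-6 - 5))) = -1435*√(-3 + √(-4 + √(-11))) = -1435*√(-3 + √(-4 + I*√11))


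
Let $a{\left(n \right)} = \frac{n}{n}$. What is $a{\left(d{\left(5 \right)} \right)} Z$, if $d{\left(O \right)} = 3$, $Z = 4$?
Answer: $4$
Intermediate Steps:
$a{\left(n \right)} = 1$
$a{\left(d{\left(5 \right)} \right)} Z = 1 \cdot 4 = 4$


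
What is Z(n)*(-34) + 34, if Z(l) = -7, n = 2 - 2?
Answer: 272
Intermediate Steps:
n = 0
Z(n)*(-34) + 34 = -7*(-34) + 34 = 238 + 34 = 272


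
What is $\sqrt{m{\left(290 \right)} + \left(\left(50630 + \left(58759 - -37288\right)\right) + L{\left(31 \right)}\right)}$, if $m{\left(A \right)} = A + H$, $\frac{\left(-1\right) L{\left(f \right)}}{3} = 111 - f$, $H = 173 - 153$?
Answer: $\sqrt{146747} \approx 383.08$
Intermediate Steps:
$H = 20$
$L{\left(f \right)} = -333 + 3 f$ ($L{\left(f \right)} = - 3 \left(111 - f\right) = -333 + 3 f$)
$m{\left(A \right)} = 20 + A$ ($m{\left(A \right)} = A + 20 = 20 + A$)
$\sqrt{m{\left(290 \right)} + \left(\left(50630 + \left(58759 - -37288\right)\right) + L{\left(31 \right)}\right)} = \sqrt{\left(20 + 290\right) + \left(\left(50630 + \left(58759 - -37288\right)\right) + \left(-333 + 3 \cdot 31\right)\right)} = \sqrt{310 + \left(\left(50630 + \left(58759 + 37288\right)\right) + \left(-333 + 93\right)\right)} = \sqrt{310 + \left(\left(50630 + 96047\right) - 240\right)} = \sqrt{310 + \left(146677 - 240\right)} = \sqrt{310 + 146437} = \sqrt{146747}$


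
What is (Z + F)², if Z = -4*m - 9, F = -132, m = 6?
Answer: 27225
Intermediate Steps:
Z = -33 (Z = -4*6 - 9 = -24 - 9 = -33)
(Z + F)² = (-33 - 132)² = (-165)² = 27225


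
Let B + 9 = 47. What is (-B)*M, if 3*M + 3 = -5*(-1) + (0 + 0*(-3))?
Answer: -76/3 ≈ -25.333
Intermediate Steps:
B = 38 (B = -9 + 47 = 38)
M = 2/3 (M = -1 + (-5*(-1) + (0 + 0*(-3)))/3 = -1 + (5 + (0 + 0))/3 = -1 + (5 + 0)/3 = -1 + (1/3)*5 = -1 + 5/3 = 2/3 ≈ 0.66667)
(-B)*M = -1*38*(2/3) = -38*2/3 = -76/3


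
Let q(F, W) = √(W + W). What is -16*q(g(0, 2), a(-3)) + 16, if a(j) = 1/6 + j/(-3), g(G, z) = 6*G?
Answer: 16 - 16*√21/3 ≈ -8.4404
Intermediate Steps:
a(j) = ⅙ - j/3 (a(j) = 1*(⅙) + j*(-⅓) = ⅙ - j/3)
q(F, W) = √2*√W (q(F, W) = √(2*W) = √2*√W)
-16*q(g(0, 2), a(-3)) + 16 = -16*√2*√(⅙ - ⅓*(-3)) + 16 = -16*√2*√(⅙ + 1) + 16 = -16*√2*√(7/6) + 16 = -16*√2*√42/6 + 16 = -16*√21/3 + 16 = 16 - 16*√21/3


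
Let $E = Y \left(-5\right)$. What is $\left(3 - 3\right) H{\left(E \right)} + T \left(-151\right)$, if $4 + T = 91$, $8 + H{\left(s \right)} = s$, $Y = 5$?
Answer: $-13137$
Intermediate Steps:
$E = -25$ ($E = 5 \left(-5\right) = -25$)
$H{\left(s \right)} = -8 + s$
$T = 87$ ($T = -4 + 91 = 87$)
$\left(3 - 3\right) H{\left(E \right)} + T \left(-151\right) = \left(3 - 3\right) \left(-8 - 25\right) + 87 \left(-151\right) = 0 \left(-33\right) - 13137 = 0 - 13137 = -13137$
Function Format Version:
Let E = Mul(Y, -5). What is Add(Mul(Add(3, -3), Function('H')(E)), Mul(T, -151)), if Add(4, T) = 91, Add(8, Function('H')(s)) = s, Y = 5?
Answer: -13137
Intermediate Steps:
E = -25 (E = Mul(5, -5) = -25)
Function('H')(s) = Add(-8, s)
T = 87 (T = Add(-4, 91) = 87)
Add(Mul(Add(3, -3), Function('H')(E)), Mul(T, -151)) = Add(Mul(Add(3, -3), Add(-8, -25)), Mul(87, -151)) = Add(Mul(0, -33), -13137) = Add(0, -13137) = -13137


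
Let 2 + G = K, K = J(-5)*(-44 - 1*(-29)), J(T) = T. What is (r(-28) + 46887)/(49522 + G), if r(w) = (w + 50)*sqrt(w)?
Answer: 46887/49595 + 44*I*sqrt(7)/49595 ≈ 0.9454 + 0.0023473*I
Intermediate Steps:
K = 75 (K = -5*(-44 - 1*(-29)) = -5*(-44 + 29) = -5*(-15) = 75)
r(w) = sqrt(w)*(50 + w) (r(w) = (50 + w)*sqrt(w) = sqrt(w)*(50 + w))
G = 73 (G = -2 + 75 = 73)
(r(-28) + 46887)/(49522 + G) = (sqrt(-28)*(50 - 28) + 46887)/(49522 + 73) = ((2*I*sqrt(7))*22 + 46887)/49595 = (44*I*sqrt(7) + 46887)*(1/49595) = (46887 + 44*I*sqrt(7))*(1/49595) = 46887/49595 + 44*I*sqrt(7)/49595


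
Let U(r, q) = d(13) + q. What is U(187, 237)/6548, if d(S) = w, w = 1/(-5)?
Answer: 296/8185 ≈ 0.036164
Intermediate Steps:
w = -1/5 ≈ -0.20000
d(S) = -1/5
U(r, q) = -1/5 + q
U(187, 237)/6548 = (-1/5 + 237)/6548 = (1184/5)*(1/6548) = 296/8185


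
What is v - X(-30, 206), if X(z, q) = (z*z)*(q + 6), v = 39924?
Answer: -150876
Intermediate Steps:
X(z, q) = z²*(6 + q)
v - X(-30, 206) = 39924 - (-30)²*(6 + 206) = 39924 - 900*212 = 39924 - 1*190800 = 39924 - 190800 = -150876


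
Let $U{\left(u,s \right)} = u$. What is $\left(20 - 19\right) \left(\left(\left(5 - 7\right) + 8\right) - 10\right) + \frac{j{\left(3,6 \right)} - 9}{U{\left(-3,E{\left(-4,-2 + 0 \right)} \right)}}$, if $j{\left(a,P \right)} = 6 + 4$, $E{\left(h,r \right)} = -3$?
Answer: $- \frac{13}{3} \approx -4.3333$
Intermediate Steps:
$j{\left(a,P \right)} = 10$
$\left(20 - 19\right) \left(\left(\left(5 - 7\right) + 8\right) - 10\right) + \frac{j{\left(3,6 \right)} - 9}{U{\left(-3,E{\left(-4,-2 + 0 \right)} \right)}} = \left(20 - 19\right) \left(\left(\left(5 - 7\right) + 8\right) - 10\right) + \frac{10 - 9}{-3} = 1 \left(\left(\left(5 - 7\right) + 8\right) - 10\right) + \left(10 - 9\right) \left(- \frac{1}{3}\right) = 1 \left(\left(-2 + 8\right) - 10\right) + 1 \left(- \frac{1}{3}\right) = 1 \left(6 - 10\right) - \frac{1}{3} = 1 \left(-4\right) - \frac{1}{3} = -4 - \frac{1}{3} = - \frac{13}{3}$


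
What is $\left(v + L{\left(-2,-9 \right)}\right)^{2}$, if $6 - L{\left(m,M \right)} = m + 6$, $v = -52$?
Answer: $2500$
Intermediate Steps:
$L{\left(m,M \right)} = - m$ ($L{\left(m,M \right)} = 6 - \left(m + 6\right) = 6 - \left(6 + m\right) = - m$)
$\left(v + L{\left(-2,-9 \right)}\right)^{2} = \left(-52 - -2\right)^{2} = \left(-52 + 2\right)^{2} = \left(-50\right)^{2} = 2500$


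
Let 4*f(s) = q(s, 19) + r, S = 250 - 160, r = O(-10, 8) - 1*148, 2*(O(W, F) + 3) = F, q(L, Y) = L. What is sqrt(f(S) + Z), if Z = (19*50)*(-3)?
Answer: 3*I*sqrt(1273)/2 ≈ 53.519*I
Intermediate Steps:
O(W, F) = -3 + F/2
r = -147 (r = (-3 + (1/2)*8) - 1*148 = (-3 + 4) - 148 = 1 - 148 = -147)
Z = -2850 (Z = 950*(-3) = -2850)
S = 90
f(s) = -147/4 + s/4 (f(s) = (s - 147)/4 = (-147 + s)/4 = -147/4 + s/4)
sqrt(f(S) + Z) = sqrt((-147/4 + (1/4)*90) - 2850) = sqrt((-147/4 + 45/2) - 2850) = sqrt(-57/4 - 2850) = sqrt(-11457/4) = 3*I*sqrt(1273)/2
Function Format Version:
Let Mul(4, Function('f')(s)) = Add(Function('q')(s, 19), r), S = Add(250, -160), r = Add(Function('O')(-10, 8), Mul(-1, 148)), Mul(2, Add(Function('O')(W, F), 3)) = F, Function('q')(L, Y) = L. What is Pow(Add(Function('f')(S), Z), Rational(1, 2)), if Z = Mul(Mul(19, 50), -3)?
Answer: Mul(Rational(3, 2), I, Pow(1273, Rational(1, 2))) ≈ Mul(53.519, I)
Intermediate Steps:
Function('O')(W, F) = Add(-3, Mul(Rational(1, 2), F))
r = -147 (r = Add(Add(-3, Mul(Rational(1, 2), 8)), Mul(-1, 148)) = Add(Add(-3, 4), -148) = Add(1, -148) = -147)
Z = -2850 (Z = Mul(950, -3) = -2850)
S = 90
Function('f')(s) = Add(Rational(-147, 4), Mul(Rational(1, 4), s)) (Function('f')(s) = Mul(Rational(1, 4), Add(s, -147)) = Mul(Rational(1, 4), Add(-147, s)) = Add(Rational(-147, 4), Mul(Rational(1, 4), s)))
Pow(Add(Function('f')(S), Z), Rational(1, 2)) = Pow(Add(Add(Rational(-147, 4), Mul(Rational(1, 4), 90)), -2850), Rational(1, 2)) = Pow(Add(Add(Rational(-147, 4), Rational(45, 2)), -2850), Rational(1, 2)) = Pow(Add(Rational(-57, 4), -2850), Rational(1, 2)) = Pow(Rational(-11457, 4), Rational(1, 2)) = Mul(Rational(3, 2), I, Pow(1273, Rational(1, 2)))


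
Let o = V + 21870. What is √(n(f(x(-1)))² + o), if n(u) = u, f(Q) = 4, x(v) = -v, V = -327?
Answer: √21559 ≈ 146.83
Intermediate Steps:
o = 21543 (o = -327 + 21870 = 21543)
√(n(f(x(-1)))² + o) = √(4² + 21543) = √(16 + 21543) = √21559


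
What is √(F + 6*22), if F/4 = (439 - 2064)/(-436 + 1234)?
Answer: √19717782/399 ≈ 11.129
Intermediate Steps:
F = -3250/399 (F = 4*((439 - 2064)/(-436 + 1234)) = 4*(-1625/798) = -3250/399 ≈ -8.1454)
√(F + 6*22) = √(-3250/399 + 6*22) = √(-3250/399 + 132) = √(49418/399) = √19717782/399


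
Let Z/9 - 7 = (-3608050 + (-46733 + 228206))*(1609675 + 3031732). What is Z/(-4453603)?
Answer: 20448178037784/636229 ≈ 3.2140e+7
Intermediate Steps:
Z = -143137246264488 (Z = 63 + 9*((-3608050 + (-46733 + 228206))*(1609675 + 3031732)) = 63 + 9*((-3608050 + 181473)*4641407) = 63 + 9*(-3426577*4641407) = 63 + 9*(-15904138473839) = 63 - 143137246264551 = -143137246264488)
Z/(-4453603) = -143137246264488/(-4453603) = -143137246264488*(-1/4453603) = 20448178037784/636229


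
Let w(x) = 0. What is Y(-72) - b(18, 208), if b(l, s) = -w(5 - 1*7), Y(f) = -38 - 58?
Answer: -96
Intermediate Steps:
Y(f) = -96
b(l, s) = 0 (b(l, s) = -1*0 = 0)
Y(-72) - b(18, 208) = -96 - 1*0 = -96 + 0 = -96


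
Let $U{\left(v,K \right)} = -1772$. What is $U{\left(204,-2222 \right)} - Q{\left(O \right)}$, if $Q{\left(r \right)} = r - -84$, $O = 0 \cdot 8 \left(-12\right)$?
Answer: $-1856$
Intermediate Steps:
$O = 0$ ($O = 0 \left(-12\right) = 0$)
$Q{\left(r \right)} = 84 + r$ ($Q{\left(r \right)} = r + 84 = 84 + r$)
$U{\left(204,-2222 \right)} - Q{\left(O \right)} = -1772 - \left(84 + 0\right) = -1772 - 84 = -1856$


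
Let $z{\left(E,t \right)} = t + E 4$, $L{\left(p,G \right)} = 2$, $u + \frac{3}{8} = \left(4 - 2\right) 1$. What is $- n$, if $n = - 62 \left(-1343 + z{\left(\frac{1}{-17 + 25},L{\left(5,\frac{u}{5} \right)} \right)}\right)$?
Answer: $-83111$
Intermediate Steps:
$u = \frac{13}{8}$ ($u = - \frac{3}{8} + \left(4 - 2\right) 1 = - \frac{3}{8} + 2 \cdot 1 = - \frac{3}{8} + 2 = \frac{13}{8} \approx 1.625$)
$z{\left(E,t \right)} = t + 4 E$
$n = 83111$ ($n = - 62 \left(-1343 + \left(2 + \frac{4}{-17 + 25}\right)\right) = - 62 \left(-1343 + \left(2 + \frac{4}{8}\right)\right) = - 62 \left(-1343 + \left(2 + 4 \cdot \frac{1}{8}\right)\right) = - 62 \left(-1343 + \left(2 + \frac{1}{2}\right)\right) = - 62 \left(-1343 + \frac{5}{2}\right) = \left(-62\right) \left(- \frac{2681}{2}\right) = 83111$)
$- n = \left(-1\right) 83111 = -83111$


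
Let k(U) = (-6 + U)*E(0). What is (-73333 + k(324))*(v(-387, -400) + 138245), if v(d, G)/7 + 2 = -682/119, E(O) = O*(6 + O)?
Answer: -172277183585/17 ≈ -1.0134e+10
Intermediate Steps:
k(U) = 0 (k(U) = (-6 + U)*(0*(6 + 0)) = (-6 + U)*(0*6) = (-6 + U)*0 = 0)
v(d, G) = -920/17 (v(d, G) = -14 + 7*(-682/119) = -14 - 682/17 = -920/17)
(-73333 + k(324))*(v(-387, -400) + 138245) = (-73333 + 0)*(-920/17 + 138245) = -73333*2349245/17 = -172277183585/17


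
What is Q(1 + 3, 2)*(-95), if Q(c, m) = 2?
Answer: -190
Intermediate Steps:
Q(1 + 3, 2)*(-95) = 2*(-95) = -190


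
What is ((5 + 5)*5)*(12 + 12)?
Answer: 1200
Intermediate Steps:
((5 + 5)*5)*(12 + 12) = (10*5)*24 = 50*24 = 1200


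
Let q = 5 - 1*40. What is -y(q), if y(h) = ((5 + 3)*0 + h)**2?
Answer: -1225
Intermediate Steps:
q = -35 (q = 5 - 40 = -35)
y(h) = h**2 (y(h) = (8*0 + h)**2 = (0 + h)**2 = h**2)
-y(q) = -1*(-35)**2 = -1*1225 = -1225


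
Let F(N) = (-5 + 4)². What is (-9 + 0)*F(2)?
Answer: -9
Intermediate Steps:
F(N) = 1 (F(N) = (-1)² = 1)
(-9 + 0)*F(2) = (-9 + 0)*1 = -9*1 = -9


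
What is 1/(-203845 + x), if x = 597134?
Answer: 1/393289 ≈ 2.5427e-6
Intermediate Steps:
1/(-203845 + x) = 1/(-203845 + 597134) = 1/393289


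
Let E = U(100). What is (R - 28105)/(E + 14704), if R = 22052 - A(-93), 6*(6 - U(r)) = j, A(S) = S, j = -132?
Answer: -1490/3683 ≈ -0.40456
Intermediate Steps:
U(r) = 28 (U(r) = 6 - 1/6*(-132) = 6 + 22 = 28)
E = 28
R = 22145 (R = 22052 - 1*(-93) = 22052 + 93 = 22145)
(R - 28105)/(E + 14704) = (22145 - 28105)/(28 + 14704) = -5960/14732 = -5960*1/14732 = -1490/3683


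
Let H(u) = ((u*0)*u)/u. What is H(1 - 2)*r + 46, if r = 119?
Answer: 46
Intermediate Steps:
H(u) = 0 (H(u) = (0*u)/u = 0/u = 0)
H(1 - 2)*r + 46 = 0*119 + 46 = 0 + 46 = 46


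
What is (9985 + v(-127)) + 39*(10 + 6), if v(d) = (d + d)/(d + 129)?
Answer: 10482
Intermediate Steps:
v(d) = 2*d/(129 + d) (v(d) = (2*d)/(129 + d) = 2*d/(129 + d))
(9985 + v(-127)) + 39*(10 + 6) = (9985 + 2*(-127)/(129 - 127)) + 39*(10 + 6) = (9985 + 2*(-127)/2) + 39*16 = (9985 + 2*(-127)*(½)) + 624 = (9985 - 127) + 624 = 9858 + 624 = 10482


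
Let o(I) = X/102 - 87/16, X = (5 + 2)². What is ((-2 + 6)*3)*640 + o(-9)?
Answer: 6262835/816 ≈ 7675.0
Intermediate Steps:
X = 49 (X = 7² = 49)
o(I) = -4045/816 (o(I) = 49/102 - 87/16 = -4045/816)
((-2 + 6)*3)*640 + o(-9) = ((-2 + 6)*3)*640 - 4045/816 = (4*3)*640 - 4045/816 = 12*640 - 4045/816 = 7680 - 4045/816 = 6262835/816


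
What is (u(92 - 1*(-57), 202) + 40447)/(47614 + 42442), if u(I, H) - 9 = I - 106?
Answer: 40499/90056 ≈ 0.44971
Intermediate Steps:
u(I, H) = -97 + I (u(I, H) = 9 + (I - 106) = 9 + (-106 + I) = -97 + I)
(u(92 - 1*(-57), 202) + 40447)/(47614 + 42442) = ((-97 + (92 - 1*(-57))) + 40447)/(47614 + 42442) = ((-97 + (92 + 57)) + 40447)/90056 = ((-97 + 149) + 40447)*(1/90056) = (52 + 40447)*(1/90056) = 40499*(1/90056) = 40499/90056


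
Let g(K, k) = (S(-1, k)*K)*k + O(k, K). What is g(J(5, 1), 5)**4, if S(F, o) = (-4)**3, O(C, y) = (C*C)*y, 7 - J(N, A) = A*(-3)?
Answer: 75733506250000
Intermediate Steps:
J(N, A) = 7 + 3*A (J(N, A) = 7 - A*(-3) = 7 - (-3)*A = 7 + 3*A)
O(C, y) = y*C**2 (O(C, y) = C**2*y = y*C**2)
S(F, o) = -64
g(K, k) = K*k**2 - 64*K*k (g(K, k) = (-64*K)*k + K*k**2 = -64*K*k + K*k**2 = K*k**2 - 64*K*k)
g(J(5, 1), 5)**4 = ((7 + 3*1)*5*(-64 + 5))**4 = ((7 + 3)*5*(-59))**4 = (10*5*(-59))**4 = (-2950)**4 = 75733506250000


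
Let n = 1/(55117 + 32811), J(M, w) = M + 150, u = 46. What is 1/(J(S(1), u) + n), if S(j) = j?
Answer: 87928/13277129 ≈ 0.0066225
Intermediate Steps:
J(M, w) = 150 + M
n = 1/87928 ≈ 1.1373e-5
1/(J(S(1), u) + n) = 1/((150 + 1) + 1/87928) = 1/(151 + 1/87928) = 1/(13277129/87928) = 87928/13277129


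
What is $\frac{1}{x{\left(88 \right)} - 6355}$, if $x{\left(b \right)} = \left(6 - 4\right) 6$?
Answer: $- \frac{1}{6343} \approx -0.00015765$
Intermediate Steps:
$x{\left(b \right)} = 12$ ($x{\left(b \right)} = 2 \cdot 6 = 12$)
$\frac{1}{x{\left(88 \right)} - 6355} = \frac{1}{12 - 6355} = \frac{1}{-6343} = - \frac{1}{6343}$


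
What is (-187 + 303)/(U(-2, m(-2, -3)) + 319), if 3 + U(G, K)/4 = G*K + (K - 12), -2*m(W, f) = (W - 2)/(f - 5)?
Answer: 29/65 ≈ 0.44615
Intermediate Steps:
m(W, f) = -(-2 + W)/(2*(-5 + f)) (m(W, f) = -(W - 2)/(2*(f - 5)) = -(-2 + W)/(2*(-5 + f)))
U(G, K) = -60 + 4*K + 4*G*K (U(G, K) = -12 + 4*(G*K + (K - 12)) = -12 + 4*(G*K + (-12 + K)) = -12 + 4*(-12 + K + G*K) = -12 + (-48 + 4*K + 4*G*K) = -60 + 4*K + 4*G*K)
(-187 + 303)/(U(-2, m(-2, -3)) + 319) = (-187 + 303)/((-60 + 4*((2 - 1*(-2))/(2*(-5 - 3))) + 4*(-2)*((2 - 1*(-2))/(2*(-5 - 3)))) + 319) = 116/((-60 + 4*((½)*(2 + 2)/(-8)) + 4*(-2)*((½)*(2 + 2)/(-8))) + 319) = 116/((-60 + 4*((½)*(-⅛)*4) + 4*(-2)*((½)*(-⅛)*4)) + 319) = 116/((-60 + 4*(-¼) + 4*(-2)*(-¼)) + 319) = 116/((-60 - 1 + 2) + 319) = 116/(-59 + 319) = 116/260 = 116*(1/260) = 29/65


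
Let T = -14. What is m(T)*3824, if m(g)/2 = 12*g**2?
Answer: 17988096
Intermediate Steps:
m(g) = 24*g**2 (m(g) = 2*(12*g**2) = 24*g**2)
m(T)*3824 = (24*(-14)**2)*3824 = (24*196)*3824 = 4704*3824 = 17988096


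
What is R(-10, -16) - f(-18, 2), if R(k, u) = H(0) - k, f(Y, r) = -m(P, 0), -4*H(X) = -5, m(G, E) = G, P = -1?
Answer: 41/4 ≈ 10.250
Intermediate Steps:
H(X) = 5/4 (H(X) = -1/4*(-5) = 5/4)
f(Y, r) = 1 (f(Y, r) = -1*(-1) = 1)
R(k, u) = 5/4 - k
R(-10, -16) - f(-18, 2) = (5/4 - 1*(-10)) - 1*1 = (5/4 + 10) - 1 = 45/4 - 1 = 41/4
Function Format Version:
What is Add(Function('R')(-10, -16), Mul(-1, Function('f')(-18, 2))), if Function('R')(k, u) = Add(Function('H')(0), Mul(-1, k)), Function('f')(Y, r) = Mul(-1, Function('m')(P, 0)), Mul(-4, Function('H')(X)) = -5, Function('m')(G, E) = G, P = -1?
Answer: Rational(41, 4) ≈ 10.250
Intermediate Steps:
Function('H')(X) = Rational(5, 4) (Function('H')(X) = Mul(Rational(-1, 4), -5) = Rational(5, 4))
Function('f')(Y, r) = 1 (Function('f')(Y, r) = Mul(-1, -1) = 1)
Function('R')(k, u) = Add(Rational(5, 4), Mul(-1, k))
Add(Function('R')(-10, -16), Mul(-1, Function('f')(-18, 2))) = Add(Add(Rational(5, 4), Mul(-1, -10)), Mul(-1, 1)) = Add(Add(Rational(5, 4), 10), -1) = Add(Rational(45, 4), -1) = Rational(41, 4)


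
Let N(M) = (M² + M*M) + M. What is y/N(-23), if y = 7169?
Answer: 7169/1035 ≈ 6.9266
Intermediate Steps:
N(M) = M + 2*M² (N(M) = (M² + M²) + M = 2*M² + M = M + 2*M²)
y/N(-23) = 7169/((-23*(1 + 2*(-23)))) = 7169/((-23*(1 - 46))) = 7169/((-23*(-45))) = 7169/1035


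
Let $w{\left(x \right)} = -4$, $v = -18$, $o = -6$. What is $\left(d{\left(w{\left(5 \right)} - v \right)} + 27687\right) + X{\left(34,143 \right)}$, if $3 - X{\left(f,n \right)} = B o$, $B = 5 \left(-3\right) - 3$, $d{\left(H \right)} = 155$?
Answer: $27737$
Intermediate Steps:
$B = -18$ ($B = -15 - 3 = -18$)
$X{\left(f,n \right)} = -105$ ($X{\left(f,n \right)} = 3 - \left(-18\right) \left(-6\right) = 3 - 108 = -105$)
$\left(d{\left(w{\left(5 \right)} - v \right)} + 27687\right) + X{\left(34,143 \right)} = \left(155 + 27687\right) - 105 = 27842 - 105 = 27737$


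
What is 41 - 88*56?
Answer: -4887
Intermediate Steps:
41 - 88*56 = 41 - 4928 = -4887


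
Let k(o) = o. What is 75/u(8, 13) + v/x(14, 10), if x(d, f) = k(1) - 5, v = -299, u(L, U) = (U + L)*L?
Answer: 4211/56 ≈ 75.196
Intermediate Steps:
u(L, U) = L*(L + U) (u(L, U) = (L + U)*L = L*(L + U))
x(d, f) = -4 (x(d, f) = 1 - 5 = -4)
75/u(8, 13) + v/x(14, 10) = 75/((8*(8 + 13))) - 299/(-4) = 75/((8*21)) - 299*(-¼) = 75/168 + 299/4 = 75*(1/168) + 299/4 = 25/56 + 299/4 = 4211/56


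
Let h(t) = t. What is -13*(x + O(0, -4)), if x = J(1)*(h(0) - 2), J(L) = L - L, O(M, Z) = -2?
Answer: 26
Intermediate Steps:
J(L) = 0
x = 0 (x = 0*(0 - 2) = 0*(-2) = 0)
-13*(x + O(0, -4)) = -13*(0 - 2) = -13*(-2) = 26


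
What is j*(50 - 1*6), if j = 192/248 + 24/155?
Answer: 6336/155 ≈ 40.877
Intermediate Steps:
j = 144/155 (j = 192*(1/248) + 24*(1/155) = 24/31 + 24/155 = 144/155 ≈ 0.92903)
j*(50 - 1*6) = 144*(50 - 1*6)/155 = 144*(50 - 6)/155 = (144/155)*44 = 6336/155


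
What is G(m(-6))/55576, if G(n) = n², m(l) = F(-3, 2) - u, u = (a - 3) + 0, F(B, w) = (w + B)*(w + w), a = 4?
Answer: 25/55576 ≈ 0.00044983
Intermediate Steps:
F(B, w) = 2*w*(B + w) (F(B, w) = (B + w)*(2*w) = 2*w*(B + w))
u = 1 (u = (4 - 3) + 0 = 1 + 0 = 1)
m(l) = -5 (m(l) = 2*2*(-3 + 2) - 1*1 = 2*2*(-1) - 1 = -4 - 1 = -5)
G(m(-6))/55576 = (-5)²/55576 = 25*(1/55576) = 25/55576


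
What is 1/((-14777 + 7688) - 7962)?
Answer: -1/15051 ≈ -6.6441e-5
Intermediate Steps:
1/((-14777 + 7688) - 7962) = 1/(-7089 - 7962) = 1/(-15051) = -1/15051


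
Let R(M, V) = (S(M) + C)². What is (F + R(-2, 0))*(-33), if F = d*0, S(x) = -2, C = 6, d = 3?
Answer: -528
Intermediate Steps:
F = 0 (F = 3*0 = 0)
R(M, V) = 16 (R(M, V) = (-2 + 6)² = 4² = 16)
(F + R(-2, 0))*(-33) = (0 + 16)*(-33) = 16*(-33) = -528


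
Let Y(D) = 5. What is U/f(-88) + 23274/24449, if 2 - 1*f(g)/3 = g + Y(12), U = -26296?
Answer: -636976034/6234495 ≈ -102.17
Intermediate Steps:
f(g) = -9 - 3*g (f(g) = 6 - 3*(g + 5) = 6 - 3*(5 + g) = 6 + (-15 - 3*g) = -9 - 3*g)
U/f(-88) + 23274/24449 = -26296/(-9 - 3*(-88)) + 23274/24449 = -26296/(-9 + 264) + 23274*(1/24449) = -26296/255 + 23274/24449 = -636976034/6234495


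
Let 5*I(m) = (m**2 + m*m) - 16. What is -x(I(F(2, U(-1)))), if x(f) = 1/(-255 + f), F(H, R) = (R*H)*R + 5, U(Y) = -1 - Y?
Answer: 5/1241 ≈ 0.0040290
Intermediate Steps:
F(H, R) = 5 + H*R**2 (F(H, R) = (H*R)*R + 5 = H*R**2 + 5 = 5 + H*R**2)
I(m) = -16/5 + 2*m**2/5 (I(m) = ((m**2 + m*m) - 16)/5 = ((m**2 + m**2) - 16)/5 = (2*m**2 - 16)/5 = (-16 + 2*m**2)/5 = -16/5 + 2*m**2/5)
-x(I(F(2, U(-1)))) = -1/(-255 + (-16/5 + 2*(5 + 2*(-1 - 1*(-1))**2)**2/5)) = -1/(-255 + (-16/5 + 2*(5 + 2*(-1 + 1)**2)**2/5)) = -1/(-255 + (-16/5 + 2*(5 + 2*0**2)**2/5)) = -1/(-255 + (-16/5 + 2*(5 + 2*0)**2/5)) = -1/(-255 + (-16/5 + 2*(5 + 0)**2/5)) = -1/(-255 + (-16/5 + (2/5)*5**2)) = -1/(-255 + (-16/5 + (2/5)*25)) = -1/(-255 + (-16/5 + 10)) = -1/(-255 + 34/5) = -1/(-1241/5) = -1*(-5/1241) = 5/1241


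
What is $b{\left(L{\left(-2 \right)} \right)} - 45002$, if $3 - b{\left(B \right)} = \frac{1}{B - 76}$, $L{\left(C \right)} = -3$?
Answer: $- \frac{3554920}{79} \approx -44999.0$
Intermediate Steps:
$b{\left(B \right)} = 3 - \frac{1}{-76 + B}$ ($b{\left(B \right)} = 3 - \frac{1}{B - 76} = 3 - \frac{1}{-76 + B}$)
$b{\left(L{\left(-2 \right)} \right)} - 45002 = \frac{-229 + 3 \left(-3\right)}{-76 - 3} - 45002 = \frac{-229 - 9}{-79} - 45002 = \left(- \frac{1}{79}\right) \left(-238\right) - 45002 = \frac{238}{79} - 45002 = - \frac{3554920}{79}$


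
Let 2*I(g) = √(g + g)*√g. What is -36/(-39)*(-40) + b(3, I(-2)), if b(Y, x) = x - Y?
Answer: -519/13 - √2 ≈ -41.337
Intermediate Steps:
I(g) = g*√2/2 (I(g) = (√(g + g)*√g)/2 = (√(2*g)*√g)/2 = ((√2*√g)*√g)/2 = (g*√2)/2 = g*√2/2)
-36/(-39)*(-40) + b(3, I(-2)) = -36/(-39)*(-40) + ((½)*(-2)*√2 - 1*3) = -36*(-1/39)*(-40) + (-√2 - 3) = (12/13)*(-40) + (-3 - √2) = -480/13 + (-3 - √2) = -519/13 - √2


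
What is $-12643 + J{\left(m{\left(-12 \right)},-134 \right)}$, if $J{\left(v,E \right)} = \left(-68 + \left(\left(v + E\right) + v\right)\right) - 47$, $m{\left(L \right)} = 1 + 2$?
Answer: $-12886$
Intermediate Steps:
$m{\left(L \right)} = 3$
$J{\left(v,E \right)} = -115 + E + 2 v$ ($J{\left(v,E \right)} = \left(-68 + \left(\left(E + v\right) + v\right)\right) - 47 = \left(-68 + \left(E + 2 v\right)\right) - 47 = \left(-68 + E + 2 v\right) - 47 = -115 + E + 2 v$)
$-12643 + J{\left(m{\left(-12 \right)},-134 \right)} = -12643 - 243 = -12886$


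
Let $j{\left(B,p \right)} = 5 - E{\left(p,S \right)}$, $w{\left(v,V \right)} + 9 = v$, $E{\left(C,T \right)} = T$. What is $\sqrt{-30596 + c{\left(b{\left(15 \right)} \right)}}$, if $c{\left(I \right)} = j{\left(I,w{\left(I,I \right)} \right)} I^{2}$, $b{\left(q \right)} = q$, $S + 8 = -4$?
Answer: $i \sqrt{26771} \approx 163.62 i$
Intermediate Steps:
$S = -12$ ($S = -8 - 4 = -12$)
$w{\left(v,V \right)} = -9 + v$
$j{\left(B,p \right)} = 17$ ($j{\left(B,p \right)} = 5 - -12 = 5 + 12 = 17$)
$c{\left(I \right)} = 17 I^{2}$
$\sqrt{-30596 + c{\left(b{\left(15 \right)} \right)}} = \sqrt{-30596 + 17 \cdot 15^{2}} = \sqrt{-30596 + 17 \cdot 225} = \sqrt{-30596 + 3825} = \sqrt{-26771} = i \sqrt{26771}$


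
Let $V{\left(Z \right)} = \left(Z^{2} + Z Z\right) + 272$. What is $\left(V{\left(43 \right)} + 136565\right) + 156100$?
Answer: $296635$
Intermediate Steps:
$V{\left(Z \right)} = 272 + 2 Z^{2}$ ($V{\left(Z \right)} = \left(Z^{2} + Z^{2}\right) + 272 = 2 Z^{2} + 272 = 272 + 2 Z^{2}$)
$\left(V{\left(43 \right)} + 136565\right) + 156100 = \left(\left(272 + 2 \cdot 43^{2}\right) + 136565\right) + 156100 = \left(\left(272 + 2 \cdot 1849\right) + 136565\right) + 156100 = \left(\left(272 + 3698\right) + 136565\right) + 156100 = \left(3970 + 136565\right) + 156100 = 140535 + 156100 = 296635$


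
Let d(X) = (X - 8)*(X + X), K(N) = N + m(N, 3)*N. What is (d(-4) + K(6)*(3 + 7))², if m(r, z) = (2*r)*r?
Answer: 20034576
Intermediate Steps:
m(r, z) = 2*r²
K(N) = N + 2*N³ (K(N) = N + (2*N²)*N = N + 2*N³)
d(X) = 2*X*(-8 + X) (d(X) = (-8 + X)*(2*X) = 2*X*(-8 + X))
(d(-4) + K(6)*(3 + 7))² = (2*(-4)*(-8 - 4) + (6 + 2*6³)*(3 + 7))² = (2*(-4)*(-12) + (6 + 2*216)*10)² = (96 + (6 + 432)*10)² = (96 + 438*10)² = (96 + 4380)² = 4476² = 20034576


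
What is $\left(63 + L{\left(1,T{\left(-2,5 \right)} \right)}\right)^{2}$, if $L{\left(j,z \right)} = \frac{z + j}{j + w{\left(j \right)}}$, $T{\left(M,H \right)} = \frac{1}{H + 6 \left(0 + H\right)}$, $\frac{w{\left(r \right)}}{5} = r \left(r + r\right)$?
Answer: $\frac{590052681}{148225} \approx 3980.8$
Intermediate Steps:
$w{\left(r \right)} = 10 r^{2}$ ($w{\left(r \right)} = 5 r \left(r + r\right) = 5 r 2 r = 5 \cdot 2 r^{2} = 10 r^{2}$)
$T{\left(M,H \right)} = \frac{1}{7 H}$ ($T{\left(M,H \right)} = \frac{1}{H + 6 H} = \frac{1}{7 H}$)
$L{\left(j,z \right)} = \frac{j + z}{j + 10 j^{2}}$ ($L{\left(j,z \right)} = \frac{z + j}{j + 10 j^{2}} = \frac{j + z}{j + 10 j^{2}}$)
$\left(63 + L{\left(1,T{\left(-2,5 \right)} \right)}\right)^{2} = \left(63 + \frac{1 + \frac{1}{7 \cdot 5}}{1 \left(1 + 10 \cdot 1\right)}\right)^{2} = \left(63 + 1 \frac{1}{1 + 10} \left(1 + \frac{1}{7} \cdot \frac{1}{5}\right)\right)^{2} = \left(63 + 1 \cdot \frac{1}{11} \left(1 + \frac{1}{35}\right)\right)^{2} = \left(63 + 1 \cdot \frac{1}{11} \cdot \frac{36}{35}\right)^{2} = \left(63 + \frac{36}{385}\right)^{2} = \left(\frac{24291}{385}\right)^{2} = \frac{590052681}{148225}$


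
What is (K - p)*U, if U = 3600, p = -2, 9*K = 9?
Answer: 10800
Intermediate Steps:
K = 1 (K = (1/9)*9 = 1)
(K - p)*U = (1 - 1*(-2))*3600 = (1 + 2)*3600 = 3*3600 = 10800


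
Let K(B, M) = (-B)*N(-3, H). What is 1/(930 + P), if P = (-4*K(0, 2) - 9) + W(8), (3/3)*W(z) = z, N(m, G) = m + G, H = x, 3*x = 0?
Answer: 1/929 ≈ 0.0010764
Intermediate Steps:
x = 0 (x = (1/3)*0 = 0)
H = 0
N(m, G) = G + m
K(B, M) = 3*B (K(B, M) = (-B)*(0 - 3) = -B*(-3) = 3*B)
W(z) = z
P = -1 (P = (-12*0 - 9) + 8 = (-4*0 - 9) + 8 = (0 - 9) + 8 = -9 + 8 = -1)
1/(930 + P) = 1/(930 - 1) = 1/929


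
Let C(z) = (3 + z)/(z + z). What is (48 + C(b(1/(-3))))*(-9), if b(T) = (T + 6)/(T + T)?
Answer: -14787/34 ≈ -434.91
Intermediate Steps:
b(T) = (6 + T)/(2*T) (b(T) = (6 + T)/((2*T)) = (6 + T)*(1/(2*T)) = (6 + T)/(2*T))
C(z) = (3 + z)/(2*z) (C(z) = (3 + z)/((2*z)) = (3 + z)*(1/(2*z)) = (3 + z)/(2*z))
(48 + C(b(1/(-3))))*(-9) = (48 + (3 + (6 + 1/(-3))/(2*(1/(-3))))/(2*(((6 + 1/(-3))/(2*(1/(-3)))))))*(-9) = (48 + (3 + (6 - ⅓)/(2*(-⅓)))/(2*(((6 - ⅓)/(2*(-⅓))))))*(-9) = (48 + (3 + (½)*(-3)*(17/3))/(2*(((½)*(-3)*(17/3)))))*(-9) = (48 + (3 - 17/2)/(2*(-17/2)))*(-9) = (48 + (½)*(-2/17)*(-11/2))*(-9) = (48 + 11/34)*(-9) = (1643/34)*(-9) = -14787/34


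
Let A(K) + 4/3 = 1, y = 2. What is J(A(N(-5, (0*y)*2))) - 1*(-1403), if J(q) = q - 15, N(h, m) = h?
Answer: 4163/3 ≈ 1387.7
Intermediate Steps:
A(K) = -1/3 (A(K) = -4/3 + 1 = -1/3)
J(q) = -15 + q
J(A(N(-5, (0*y)*2))) - 1*(-1403) = (-15 - 1/3) - 1*(-1403) = -46/3 + 1403 = 4163/3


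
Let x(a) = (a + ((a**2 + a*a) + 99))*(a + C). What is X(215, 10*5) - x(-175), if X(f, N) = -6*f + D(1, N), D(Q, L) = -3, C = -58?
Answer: 14252249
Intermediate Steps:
X(f, N) = -3 - 6*f (X(f, N) = -6*f - 3 = -3 - 6*f)
x(a) = (-58 + a)*(99 + a + 2*a**2) (x(a) = (a + ((a**2 + a*a) + 99))*(a - 58) = (a + ((a**2 + a**2) + 99))*(-58 + a) = (a + (2*a**2 + 99))*(-58 + a) = (a + (99 + 2*a**2))*(-58 + a) = (99 + a + 2*a**2)*(-58 + a) = (-58 + a)*(99 + a + 2*a**2))
X(215, 10*5) - x(-175) = (-3 - 6*215) - (-5742 - 115*(-175)**2 + 2*(-175)**3 + 41*(-175)) = (-3 - 1290) - (-5742 - 115*30625 + 2*(-5359375) - 7175) = -1293 - (-5742 - 3521875 - 10718750 - 7175) = -1293 - 1*(-14253542) = -1293 + 14253542 = 14252249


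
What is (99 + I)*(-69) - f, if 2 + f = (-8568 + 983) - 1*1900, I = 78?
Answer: -2726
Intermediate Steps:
f = -9487 (f = -2 + ((-8568 + 983) - 1*1900) = -2 + (-7585 - 1900) = -2 - 9485 = -9487)
(99 + I)*(-69) - f = (99 + 78)*(-69) - 1*(-9487) = 177*(-69) + 9487 = -12213 + 9487 = -2726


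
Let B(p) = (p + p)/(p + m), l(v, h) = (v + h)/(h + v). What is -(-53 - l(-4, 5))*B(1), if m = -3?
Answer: -54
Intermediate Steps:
l(v, h) = 1 (l(v, h) = (h + v)/(h + v) = 1)
B(p) = 2*p/(-3 + p) (B(p) = (p + p)/(p - 3) = (2*p)/(-3 + p) = 2*p/(-3 + p))
-(-53 - l(-4, 5))*B(1) = -(-53 - 1*1)*2*1/(-3 + 1) = -(-53 - 1)*2*1/(-2) = -(-54)*2*1*(-½) = -(-54)*(-1) = -1*54 = -54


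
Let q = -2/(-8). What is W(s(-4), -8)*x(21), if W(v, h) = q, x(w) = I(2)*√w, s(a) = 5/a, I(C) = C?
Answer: √21/2 ≈ 2.2913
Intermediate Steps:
x(w) = 2*√w
q = ¼ (q = -2*(-⅛) = ¼ ≈ 0.25000)
W(v, h) = ¼
W(s(-4), -8)*x(21) = (2*√21)/4 = √21/2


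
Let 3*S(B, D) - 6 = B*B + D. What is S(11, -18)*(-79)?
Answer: -8611/3 ≈ -2870.3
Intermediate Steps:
S(B, D) = 2 + D/3 + B**2/3 (S(B, D) = 2 + (B*B + D)/3 = 2 + (B**2 + D)/3 = 2 + (D + B**2)/3 = 2 + (D/3 + B**2/3) = 2 + D/3 + B**2/3)
S(11, -18)*(-79) = (2 + (1/3)*(-18) + (1/3)*11**2)*(-79) = (2 - 6 + (1/3)*121)*(-79) = (2 - 6 + 121/3)*(-79) = (109/3)*(-79) = -8611/3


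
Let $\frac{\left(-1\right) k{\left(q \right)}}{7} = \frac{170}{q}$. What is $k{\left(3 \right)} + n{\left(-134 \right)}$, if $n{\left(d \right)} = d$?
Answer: $- \frac{1592}{3} \approx -530.67$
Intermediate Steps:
$k{\left(q \right)} = - \frac{1190}{q}$ ($k{\left(q \right)} = - 7 \frac{170}{q} = - \frac{1190}{q}$)
$k{\left(3 \right)} + n{\left(-134 \right)} = - \frac{1190}{3} - 134 = - \frac{1592}{3}$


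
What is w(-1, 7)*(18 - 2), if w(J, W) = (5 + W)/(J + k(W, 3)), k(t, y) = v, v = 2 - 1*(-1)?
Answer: 96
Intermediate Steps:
v = 3 (v = 2 + 1 = 3)
k(t, y) = 3
w(J, W) = (5 + W)/(3 + J) (w(J, W) = (5 + W)/(J + 3) = (5 + W)/(3 + J))
w(-1, 7)*(18 - 2) = ((5 + 7)/(3 - 1))*(18 - 2) = (12/2)*16 = ((1/2)*12)*16 = 6*16 = 96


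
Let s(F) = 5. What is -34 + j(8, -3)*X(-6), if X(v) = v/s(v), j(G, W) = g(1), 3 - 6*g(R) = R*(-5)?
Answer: -178/5 ≈ -35.600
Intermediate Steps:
g(R) = ½ + 5*R/6 (g(R) = ½ - R*(-5)/6 = ½ - (-5)*R/6 = ½ + 5*R/6)
j(G, W) = 4/3 (j(G, W) = ½ + (⅚)*1 = ½ + ⅚ = 4/3)
X(v) = v/5
-34 + j(8, -3)*X(-6) = -34 + 4*((⅕)*(-6))/3 = -34 + (4/3)*(-6/5) = -34 - 8/5 = -178/5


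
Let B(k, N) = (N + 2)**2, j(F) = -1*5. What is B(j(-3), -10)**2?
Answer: 4096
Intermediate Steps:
j(F) = -5
B(k, N) = (2 + N)**2
B(j(-3), -10)**2 = ((2 - 10)**2)**2 = ((-8)**2)**2 = 64**2 = 4096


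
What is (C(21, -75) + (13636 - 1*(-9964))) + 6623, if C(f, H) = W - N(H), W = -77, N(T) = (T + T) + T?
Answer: 30371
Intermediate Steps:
N(T) = 3*T (N(T) = 2*T + T = 3*T)
C(f, H) = -77 - 3*H
(C(21, -75) + (13636 - 1*(-9964))) + 6623 = ((-77 - 3*(-75)) + (13636 - 1*(-9964))) + 6623 = ((-77 + 225) + (13636 + 9964)) + 6623 = (148 + 23600) + 6623 = 23748 + 6623 = 30371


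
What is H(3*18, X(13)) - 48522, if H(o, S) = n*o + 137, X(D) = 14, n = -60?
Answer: -51625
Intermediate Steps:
H(o, S) = 137 - 60*o (H(o, S) = -60*o + 137 = 137 - 60*o)
H(3*18, X(13)) - 48522 = (137 - 180*18) - 48522 = (137 - 60*54) - 48522 = (137 - 3240) - 48522 = -3103 - 48522 = -51625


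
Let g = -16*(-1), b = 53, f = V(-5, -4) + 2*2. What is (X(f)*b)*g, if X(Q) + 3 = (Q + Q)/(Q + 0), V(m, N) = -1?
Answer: -848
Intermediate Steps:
f = 3 (f = -1 + 2*2 = -1 + 4 = 3)
X(Q) = -1 (X(Q) = -3 + (Q + Q)/(Q + 0) = -3 + (2*Q)/Q = -3 + 2 = -1)
g = 16
(X(f)*b)*g = -1*53*16 = -53*16 = -848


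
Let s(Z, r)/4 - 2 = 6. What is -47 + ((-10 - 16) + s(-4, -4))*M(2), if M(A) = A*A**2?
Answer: 1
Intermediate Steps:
s(Z, r) = 32 (s(Z, r) = 8 + 4*6 = 8 + 24 = 32)
M(A) = A**3
-47 + ((-10 - 16) + s(-4, -4))*M(2) = -47 + ((-10 - 16) + 32)*2**3 = -47 + (-26 + 32)*8 = -47 + 6*8 = -47 + 48 = 1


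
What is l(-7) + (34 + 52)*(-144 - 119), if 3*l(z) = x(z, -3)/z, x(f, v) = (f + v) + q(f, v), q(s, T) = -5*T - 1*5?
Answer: -22618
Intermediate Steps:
q(s, T) = -5 - 5*T (q(s, T) = -5*T - 5 = -5 - 5*T)
x(f, v) = -5 + f - 4*v (x(f, v) = (f + v) + (-5 - 5*v) = -5 + f - 4*v)
l(z) = (7 + z)/(3*z) (l(z) = ((-5 + z - 4*(-3))/z)/3 = ((-5 + z + 12)/z)/3 = ((7 + z)/z)/3 = (7 + z)/(3*z))
l(-7) + (34 + 52)*(-144 - 119) = (1/3)*(7 - 7)/(-7) + (34 + 52)*(-144 - 119) = (1/3)*(-1/7)*0 + 86*(-263) = 0 - 22618 = -22618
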